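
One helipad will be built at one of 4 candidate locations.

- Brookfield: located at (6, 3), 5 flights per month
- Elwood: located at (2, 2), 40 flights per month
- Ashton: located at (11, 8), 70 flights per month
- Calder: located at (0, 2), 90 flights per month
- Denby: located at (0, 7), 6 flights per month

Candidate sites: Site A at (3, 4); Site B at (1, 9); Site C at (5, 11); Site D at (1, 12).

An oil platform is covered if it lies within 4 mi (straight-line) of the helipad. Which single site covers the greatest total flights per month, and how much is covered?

Coverage radius r = 4 mi; a point is covered iff (Δx)²+(Δy)² ≤ 4² = 16.
  Site A (3, 4): covers {Brookfield, Elwood, Calder} → 135
  Site B (1, 9): covers {Denby} → 6
  Site C (5, 11): covers {none} → 0
  Site D (1, 12): covers {none} → 0
Maximum coverage at Site A: 135 flights per month.

Site A, covering 135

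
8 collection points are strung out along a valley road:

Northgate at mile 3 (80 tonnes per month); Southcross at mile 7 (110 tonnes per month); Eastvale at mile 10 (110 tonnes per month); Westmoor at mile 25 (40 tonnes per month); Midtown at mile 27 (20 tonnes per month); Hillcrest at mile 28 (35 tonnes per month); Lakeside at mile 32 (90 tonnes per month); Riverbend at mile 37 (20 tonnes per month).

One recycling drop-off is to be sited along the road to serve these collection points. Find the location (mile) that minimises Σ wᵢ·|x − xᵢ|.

x = 10

For a sum of weighted absolute distances on a line, the optimum is the weighted median (not the mean). Total weight W = 505; half-weight = 252.5.
Sort by position and accumulate weight:
  mile 3 (Northgate, w=80) → cum 80
  mile 7 (Southcross, w=110) → cum 190
  mile 10 (Eastvale, w=110) → cum 300  ≥ 252.5 → median here
  mile 25 (Westmoor, w=40) → cum 340
  mile 27 (Midtown, w=20) → cum 360
  mile 28 (Hillcrest, w=35) → cum 395
  mile 32 (Lakeside, w=90) → cum 485
  mile 37 (Riverbend, w=20) → cum 505
Optimal location: mile 10.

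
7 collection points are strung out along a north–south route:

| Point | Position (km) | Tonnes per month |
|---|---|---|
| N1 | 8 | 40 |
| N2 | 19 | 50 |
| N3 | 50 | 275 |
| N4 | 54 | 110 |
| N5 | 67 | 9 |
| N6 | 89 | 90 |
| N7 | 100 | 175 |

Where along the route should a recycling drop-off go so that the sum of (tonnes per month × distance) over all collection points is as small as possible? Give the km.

For a sum of weighted absolute distances on a line, the optimum is the weighted median (not the mean). Total weight W = 749; half-weight = 374.5.
Sort by position and accumulate weight:
  km 8 (N1, w=40) → cum 40
  km 19 (N2, w=50) → cum 90
  km 50 (N3, w=275) → cum 365
  km 54 (N4, w=110) → cum 475  ≥ 374.5 → median here
  km 67 (N5, w=9) → cum 484
  km 89 (N6, w=90) → cum 574
  km 100 (N7, w=175) → cum 749
Optimal location: km 54.

x = 54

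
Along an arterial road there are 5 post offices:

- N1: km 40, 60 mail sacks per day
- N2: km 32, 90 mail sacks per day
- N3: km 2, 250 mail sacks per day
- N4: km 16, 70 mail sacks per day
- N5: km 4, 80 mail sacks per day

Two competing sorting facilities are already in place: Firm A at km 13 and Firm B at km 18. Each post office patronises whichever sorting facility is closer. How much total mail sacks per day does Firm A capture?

330

The indifferent point is the midpoint (13+18)/2 = 15.5; post offices left of it (closer to Firm A at 13) go to Firm A, those right go to Firm B.
  N3 at 2 (w=250) → Firm A
  N5 at 4 (w=80) → Firm A
  N4 at 16 (w=70) → Firm B
  N2 at 32 (w=90) → Firm B
  N1 at 40 (w=60) → Firm B
Firm A captures 330; Firm B captures 220.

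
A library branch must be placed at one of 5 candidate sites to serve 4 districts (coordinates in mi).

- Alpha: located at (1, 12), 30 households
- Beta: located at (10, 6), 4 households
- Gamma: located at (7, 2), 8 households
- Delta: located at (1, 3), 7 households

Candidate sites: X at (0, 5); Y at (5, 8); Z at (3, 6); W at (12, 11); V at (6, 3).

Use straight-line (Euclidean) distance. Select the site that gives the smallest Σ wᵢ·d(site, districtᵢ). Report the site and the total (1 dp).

Y, total 286.7 mi

Total weighted distance at each candidate:
  X (0, 5): total = 328.9
  Y (5, 8): total = 286.7
  Z (3, 6): total = 288.2
  W (12, 11): total = 530.5
  V (6, 3): total = 375.2
Minimum is at Y with total 286.7 mi.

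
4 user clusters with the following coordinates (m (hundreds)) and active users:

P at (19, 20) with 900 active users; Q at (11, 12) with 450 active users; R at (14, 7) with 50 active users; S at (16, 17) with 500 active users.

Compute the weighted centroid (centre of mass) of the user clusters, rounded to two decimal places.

The minimiser of Σwᵢ‖p−pᵢ‖² is the weighted centroid p* = (Σwᵢpᵢ)/(Σwᵢ).
Σwᵢ = 1900.
Σwᵢxᵢ = 900·19 + 450·11 + 50·14 + 500·16 = 30750.
Σwᵢyᵢ = 900·20 + 450·12 + 50·7 + 500·17 = 32250.
x* = 30750/1900 = 16.18, y* = 32250/1900 = 16.97.

(16.18, 16.97)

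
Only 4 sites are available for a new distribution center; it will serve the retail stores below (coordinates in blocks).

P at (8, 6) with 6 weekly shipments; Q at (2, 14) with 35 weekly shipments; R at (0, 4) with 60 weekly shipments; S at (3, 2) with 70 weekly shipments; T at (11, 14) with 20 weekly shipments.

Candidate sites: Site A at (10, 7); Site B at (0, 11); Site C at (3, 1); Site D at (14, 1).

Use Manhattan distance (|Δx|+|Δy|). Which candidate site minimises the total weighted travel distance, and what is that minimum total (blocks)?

Site C, total 1400 blocks

Total weighted distance at each candidate:
  Site A (10, 7): total = 2323
  Site B (0, 11): total = 1793
  Site C (3, 1): total = 1400
  Site D (14, 1): total = 3121
Minimum is at Site C with total 1400 blocks.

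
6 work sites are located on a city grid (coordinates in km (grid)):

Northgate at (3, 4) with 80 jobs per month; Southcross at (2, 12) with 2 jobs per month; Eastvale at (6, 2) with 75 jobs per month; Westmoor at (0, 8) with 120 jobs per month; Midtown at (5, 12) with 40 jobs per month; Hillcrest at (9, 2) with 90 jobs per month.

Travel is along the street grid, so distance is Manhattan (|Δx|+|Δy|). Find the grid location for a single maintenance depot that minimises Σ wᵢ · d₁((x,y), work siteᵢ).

Manhattan distance separates: Σwᵢ(|x−xᵢ|+|y−yᵢ|) = Σwᵢ|x−xᵢ| + Σwᵢ|y−yᵢ|, so x and y are optimised independently as 1-D weighted medians.
Total weight W = 407; half = 203.5.
x-coordinate, sorted with cumulative weight:
  x=0 (Westmoor, w=120) cum 120
  x=2 (Southcross, w=2) cum 122
  x=3 (Northgate, w=80) cum 202
  x=5 (Midtown, w=40) cum 242  ← median
  x=6 (Eastvale, w=75) cum 317
  x=9 (Hillcrest, w=90) cum 407
⇒ x* = 5
y-coordinate, sorted with cumulative weight:
  y=2 (Eastvale, w=75) cum 75
  y=2 (Hillcrest, w=90) cum 165
  y=4 (Northgate, w=80) cum 245  ← median
  y=8 (Westmoor, w=120) cum 365
  y=12 (Southcross, w=2) cum 367
  y=12 (Midtown, w=40) cum 407
⇒ y* = 4

(5, 4)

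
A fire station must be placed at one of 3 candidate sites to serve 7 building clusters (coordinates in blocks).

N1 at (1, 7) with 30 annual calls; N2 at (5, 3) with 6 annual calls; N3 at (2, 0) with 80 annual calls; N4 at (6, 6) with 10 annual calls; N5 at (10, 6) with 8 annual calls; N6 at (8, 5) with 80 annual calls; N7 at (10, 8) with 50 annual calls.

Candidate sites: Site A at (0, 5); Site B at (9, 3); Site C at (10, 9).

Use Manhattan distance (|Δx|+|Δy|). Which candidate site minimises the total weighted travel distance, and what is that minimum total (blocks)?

Site B, total 1816 blocks

Total weighted distance at each candidate:
  Site A (0, 5): total = 2140
  Site B (9, 3): total = 1816
  Site C (10, 9): total = 2380
Minimum is at Site B with total 1816 blocks.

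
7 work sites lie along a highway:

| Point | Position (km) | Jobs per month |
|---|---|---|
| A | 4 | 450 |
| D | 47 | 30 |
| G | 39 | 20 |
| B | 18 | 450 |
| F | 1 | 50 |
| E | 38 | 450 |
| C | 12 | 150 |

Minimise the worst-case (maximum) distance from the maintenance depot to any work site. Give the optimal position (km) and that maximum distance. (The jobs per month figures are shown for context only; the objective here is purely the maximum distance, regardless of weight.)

location 24, max distance 23

The 1-center on a line is the midpoint of the two extreme points: leftmost at 1, rightmost at 47.
Optimal location = (1 + 47)/2 = 24; maximum distance = (47 − 1)/2 = 23.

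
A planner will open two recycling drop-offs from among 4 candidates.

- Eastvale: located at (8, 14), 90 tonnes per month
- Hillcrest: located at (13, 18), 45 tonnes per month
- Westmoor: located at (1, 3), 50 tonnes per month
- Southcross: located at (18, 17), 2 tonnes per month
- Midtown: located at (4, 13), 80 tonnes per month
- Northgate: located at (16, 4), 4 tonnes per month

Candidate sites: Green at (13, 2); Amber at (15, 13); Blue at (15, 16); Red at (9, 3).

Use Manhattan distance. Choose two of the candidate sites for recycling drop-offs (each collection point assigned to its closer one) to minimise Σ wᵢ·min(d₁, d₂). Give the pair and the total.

{Amber, Red}, total 2361

Evaluate every pair (each demand assigned to the nearer of the two):
  {Amber, Red}: total = 2361
  {Blue, Red}: total = 2550
  {Green, Amber}: total = 2599
  {Green, Blue}: total = 2788
  {Amber, Blue}: total = 3028
  {Green, Red}: total = 3460
Best pair: {Amber, Red} with total 2361.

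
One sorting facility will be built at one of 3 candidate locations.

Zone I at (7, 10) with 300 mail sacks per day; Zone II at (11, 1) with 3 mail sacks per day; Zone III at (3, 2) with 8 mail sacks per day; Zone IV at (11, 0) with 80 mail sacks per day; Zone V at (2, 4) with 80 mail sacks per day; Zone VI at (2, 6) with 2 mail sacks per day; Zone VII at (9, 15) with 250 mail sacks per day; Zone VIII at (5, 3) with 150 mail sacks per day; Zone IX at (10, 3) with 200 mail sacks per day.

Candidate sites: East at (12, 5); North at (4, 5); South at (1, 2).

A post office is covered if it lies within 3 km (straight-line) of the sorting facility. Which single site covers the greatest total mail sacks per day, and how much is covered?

North, covering 232

Coverage radius r = 3 km; a point is covered iff (Δx)²+(Δy)² ≤ 3² = 9.
  East (12, 5): covers {Zone IX} → 200
  North (4, 5): covers {Zone V, Zone VI, Zone VIII} → 232
  South (1, 2): covers {Zone III, Zone V} → 88
Maximum coverage at North: 232 mail sacks per day.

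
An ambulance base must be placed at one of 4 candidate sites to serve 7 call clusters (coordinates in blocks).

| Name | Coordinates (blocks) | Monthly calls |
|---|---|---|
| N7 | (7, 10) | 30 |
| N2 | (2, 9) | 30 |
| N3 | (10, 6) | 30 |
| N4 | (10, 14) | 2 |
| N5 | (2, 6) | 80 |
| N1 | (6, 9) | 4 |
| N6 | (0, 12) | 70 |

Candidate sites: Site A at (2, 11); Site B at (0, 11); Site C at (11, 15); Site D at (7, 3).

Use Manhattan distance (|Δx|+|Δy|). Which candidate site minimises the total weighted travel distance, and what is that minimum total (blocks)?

Site A, total 1286 blocks

Total weighted distance at each candidate:
  Site A (2, 11): total = 1286
  Site B (0, 11): total = 1498
  Site C (11, 15): total = 3488
  Site D (7, 3): total = 2536
Minimum is at Site A with total 1286 blocks.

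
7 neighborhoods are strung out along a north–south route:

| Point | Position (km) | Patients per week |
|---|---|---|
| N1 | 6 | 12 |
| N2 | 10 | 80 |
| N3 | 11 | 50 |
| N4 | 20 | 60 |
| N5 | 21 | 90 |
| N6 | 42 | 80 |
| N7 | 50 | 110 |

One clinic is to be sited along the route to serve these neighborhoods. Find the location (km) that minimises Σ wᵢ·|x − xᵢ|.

For a sum of weighted absolute distances on a line, the optimum is the weighted median (not the mean). Total weight W = 482; half-weight = 241.
Sort by position and accumulate weight:
  km 6 (N1, w=12) → cum 12
  km 10 (N2, w=80) → cum 92
  km 11 (N3, w=50) → cum 142
  km 20 (N4, w=60) → cum 202
  km 21 (N5, w=90) → cum 292  ≥ 241 → median here
  km 42 (N6, w=80) → cum 372
  km 50 (N7, w=110) → cum 482
Optimal location: km 21.

x = 21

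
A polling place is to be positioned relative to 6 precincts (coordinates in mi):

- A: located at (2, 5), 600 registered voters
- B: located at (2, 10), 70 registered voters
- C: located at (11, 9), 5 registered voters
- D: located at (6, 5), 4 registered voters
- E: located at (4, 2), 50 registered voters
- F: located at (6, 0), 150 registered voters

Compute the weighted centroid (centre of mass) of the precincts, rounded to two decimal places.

(2.87, 4.40)

The minimiser of Σwᵢ‖p−pᵢ‖² is the weighted centroid p* = (Σwᵢpᵢ)/(Σwᵢ).
Σwᵢ = 879.
Σwᵢxᵢ = 600·2 + 70·2 + 5·11 + 4·6 + 50·4 + 150·6 = 2519.
Σwᵢyᵢ = 600·5 + 70·10 + 5·9 + 4·5 + 50·2 + 150·0 = 3865.
x* = 2519/879 = 2.87, y* = 3865/879 = 4.40.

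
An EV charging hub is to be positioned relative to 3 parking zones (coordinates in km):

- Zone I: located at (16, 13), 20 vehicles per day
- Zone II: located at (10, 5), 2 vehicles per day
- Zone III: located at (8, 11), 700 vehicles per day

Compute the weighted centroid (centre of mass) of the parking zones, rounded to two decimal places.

(8.23, 11.04)

The minimiser of Σwᵢ‖p−pᵢ‖² is the weighted centroid p* = (Σwᵢpᵢ)/(Σwᵢ).
Σwᵢ = 722.
Σwᵢxᵢ = 20·16 + 2·10 + 700·8 = 5940.
Σwᵢyᵢ = 20·13 + 2·5 + 700·11 = 7970.
x* = 5940/722 = 8.23, y* = 7970/722 = 11.04.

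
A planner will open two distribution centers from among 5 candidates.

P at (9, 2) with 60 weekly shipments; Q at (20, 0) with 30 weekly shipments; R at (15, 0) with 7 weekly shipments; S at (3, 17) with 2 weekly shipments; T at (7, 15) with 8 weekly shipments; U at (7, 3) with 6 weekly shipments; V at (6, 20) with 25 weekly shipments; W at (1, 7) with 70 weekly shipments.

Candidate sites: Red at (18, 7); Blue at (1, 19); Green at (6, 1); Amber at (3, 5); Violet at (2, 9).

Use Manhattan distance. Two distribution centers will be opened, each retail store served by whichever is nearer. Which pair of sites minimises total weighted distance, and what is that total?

Evaluate every pair (each demand assigned to the nearer of the two):
  {Green, Violet}: total = 1469
  {Green, Amber}: total = 1644
  {Red, Amber}: total = 1782
  {Blue, Green}: total = 1786
  {Blue, Amber}: total = 1873
  {Red, Violet}: total = 1937
  {Red, Green}: total = 2001
  {Amber, Violet}: total = 2046
  {Blue, Violet}: total = 2318
  {Red, Blue}: total = 2348
Best pair: {Green, Violet} with total 1469.

{Green, Violet}, total 1469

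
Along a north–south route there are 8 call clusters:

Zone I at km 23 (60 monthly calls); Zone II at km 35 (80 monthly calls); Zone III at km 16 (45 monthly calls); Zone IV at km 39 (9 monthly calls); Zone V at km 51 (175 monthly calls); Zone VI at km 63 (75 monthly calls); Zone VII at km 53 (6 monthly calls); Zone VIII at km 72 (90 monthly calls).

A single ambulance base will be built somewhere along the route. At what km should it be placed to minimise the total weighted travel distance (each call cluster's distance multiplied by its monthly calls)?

For a sum of weighted absolute distances on a line, the optimum is the weighted median (not the mean). Total weight W = 540; half-weight = 270.
Sort by position and accumulate weight:
  km 16 (Zone III, w=45) → cum 45
  km 23 (Zone I, w=60) → cum 105
  km 35 (Zone II, w=80) → cum 185
  km 39 (Zone IV, w=9) → cum 194
  km 51 (Zone V, w=175) → cum 369  ≥ 270 → median here
  km 53 (Zone VII, w=6) → cum 375
  km 63 (Zone VI, w=75) → cum 450
  km 72 (Zone VIII, w=90) → cum 540
Optimal location: km 51.

x = 51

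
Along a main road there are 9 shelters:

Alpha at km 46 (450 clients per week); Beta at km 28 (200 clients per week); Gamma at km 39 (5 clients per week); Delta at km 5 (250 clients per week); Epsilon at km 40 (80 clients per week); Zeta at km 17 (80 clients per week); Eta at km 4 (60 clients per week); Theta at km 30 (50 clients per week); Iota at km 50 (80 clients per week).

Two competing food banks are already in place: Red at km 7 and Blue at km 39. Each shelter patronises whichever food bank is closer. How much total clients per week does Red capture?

The indifferent point is the midpoint (7+39)/2 = 23; shelters left of it (closer to Red at 7) go to Red, those right go to Blue.
  Eta at 4 (w=60) → Red
  Delta at 5 (w=250) → Red
  Zeta at 17 (w=80) → Red
  Beta at 28 (w=200) → Blue
  Theta at 30 (w=50) → Blue
  Gamma at 39 (w=5) → Blue
  Epsilon at 40 (w=80) → Blue
  Alpha at 46 (w=450) → Blue
  Iota at 50 (w=80) → Blue
Red captures 390; Blue captures 865.

390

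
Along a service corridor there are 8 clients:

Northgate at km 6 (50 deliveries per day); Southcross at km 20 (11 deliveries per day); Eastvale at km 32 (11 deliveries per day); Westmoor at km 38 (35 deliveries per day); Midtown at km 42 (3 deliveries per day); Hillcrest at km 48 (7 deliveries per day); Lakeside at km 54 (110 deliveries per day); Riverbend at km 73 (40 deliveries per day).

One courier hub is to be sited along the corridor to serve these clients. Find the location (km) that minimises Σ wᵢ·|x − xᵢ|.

For a sum of weighted absolute distances on a line, the optimum is the weighted median (not the mean). Total weight W = 267; half-weight = 133.5.
Sort by position and accumulate weight:
  km 6 (Northgate, w=50) → cum 50
  km 20 (Southcross, w=11) → cum 61
  km 32 (Eastvale, w=11) → cum 72
  km 38 (Westmoor, w=35) → cum 107
  km 42 (Midtown, w=3) → cum 110
  km 48 (Hillcrest, w=7) → cum 117
  km 54 (Lakeside, w=110) → cum 227  ≥ 133.5 → median here
  km 73 (Riverbend, w=40) → cum 267
Optimal location: km 54.

x = 54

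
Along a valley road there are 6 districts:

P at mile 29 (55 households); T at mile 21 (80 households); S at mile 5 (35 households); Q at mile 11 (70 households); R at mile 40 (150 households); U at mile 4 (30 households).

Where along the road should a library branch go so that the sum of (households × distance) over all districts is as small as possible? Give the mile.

For a sum of weighted absolute distances on a line, the optimum is the weighted median (not the mean). Total weight W = 420; half-weight = 210.
Sort by position and accumulate weight:
  mile 4 (U, w=30) → cum 30
  mile 5 (S, w=35) → cum 65
  mile 11 (Q, w=70) → cum 135
  mile 21 (T, w=80) → cum 215  ≥ 210 → median here
  mile 29 (P, w=55) → cum 270
  mile 40 (R, w=150) → cum 420
Optimal location: mile 21.

x = 21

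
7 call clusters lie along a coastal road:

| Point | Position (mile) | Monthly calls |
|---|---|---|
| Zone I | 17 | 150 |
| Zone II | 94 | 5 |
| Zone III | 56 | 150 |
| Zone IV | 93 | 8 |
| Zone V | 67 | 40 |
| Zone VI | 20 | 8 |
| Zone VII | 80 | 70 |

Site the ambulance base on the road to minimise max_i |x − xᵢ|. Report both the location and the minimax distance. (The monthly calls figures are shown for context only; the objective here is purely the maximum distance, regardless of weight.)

location 55.5, max distance 38.5

The 1-center on a line is the midpoint of the two extreme points: leftmost at 17, rightmost at 94.
Optimal location = (17 + 94)/2 = 55.5; maximum distance = (94 − 17)/2 = 38.5.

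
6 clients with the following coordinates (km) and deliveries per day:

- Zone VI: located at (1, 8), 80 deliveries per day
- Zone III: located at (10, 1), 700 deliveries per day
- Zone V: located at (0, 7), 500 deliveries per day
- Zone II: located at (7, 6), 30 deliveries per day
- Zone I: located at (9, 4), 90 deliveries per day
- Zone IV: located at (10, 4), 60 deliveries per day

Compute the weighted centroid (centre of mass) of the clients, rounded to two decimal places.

(5.96, 3.85)

The minimiser of Σwᵢ‖p−pᵢ‖² is the weighted centroid p* = (Σwᵢpᵢ)/(Σwᵢ).
Σwᵢ = 1460.
Σwᵢxᵢ = 80·1 + 700·10 + 500·0 + 30·7 + 90·9 + 60·10 = 8700.
Σwᵢyᵢ = 80·8 + 700·1 + 500·7 + 30·6 + 90·4 + 60·4 = 5620.
x* = 8700/1460 = 5.96, y* = 5620/1460 = 3.85.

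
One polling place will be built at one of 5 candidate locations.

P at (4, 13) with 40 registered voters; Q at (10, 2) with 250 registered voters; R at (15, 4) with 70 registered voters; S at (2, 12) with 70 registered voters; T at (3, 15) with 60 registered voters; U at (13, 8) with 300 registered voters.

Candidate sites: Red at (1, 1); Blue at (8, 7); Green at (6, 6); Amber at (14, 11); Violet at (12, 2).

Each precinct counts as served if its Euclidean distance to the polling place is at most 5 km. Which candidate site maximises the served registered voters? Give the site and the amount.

Violet, covering 320

Coverage radius r = 5 km; a point is covered iff (Δx)²+(Δy)² ≤ 5² = 25.
  Red (1, 1): covers {none} → 0
  Blue (8, 7): covers {none} → 0
  Green (6, 6): covers {none} → 0
  Amber (14, 11): covers {U} → 300
  Violet (12, 2): covers {Q, R} → 320
Maximum coverage at Violet: 320 registered voters.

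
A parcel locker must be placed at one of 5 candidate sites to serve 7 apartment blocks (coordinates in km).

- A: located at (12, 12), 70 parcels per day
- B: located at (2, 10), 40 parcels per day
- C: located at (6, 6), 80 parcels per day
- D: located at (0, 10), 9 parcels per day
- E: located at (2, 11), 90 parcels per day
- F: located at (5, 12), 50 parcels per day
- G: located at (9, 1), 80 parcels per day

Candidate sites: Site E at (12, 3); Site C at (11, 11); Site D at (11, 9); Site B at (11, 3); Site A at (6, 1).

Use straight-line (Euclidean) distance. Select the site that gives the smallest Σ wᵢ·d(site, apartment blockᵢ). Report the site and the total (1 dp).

Total weighted distance at each candidate:
  Site E (12, 3): total = 3791.0
  Site C (11, 11): total = 3056.3
  Site D (11, 9): total = 2974.3
  Site B (11, 3): total = 3524.6
  Site A (6, 1): total = 3530.0
Minimum is at Site D with total 2974.3 km.

Site D, total 2974.3 km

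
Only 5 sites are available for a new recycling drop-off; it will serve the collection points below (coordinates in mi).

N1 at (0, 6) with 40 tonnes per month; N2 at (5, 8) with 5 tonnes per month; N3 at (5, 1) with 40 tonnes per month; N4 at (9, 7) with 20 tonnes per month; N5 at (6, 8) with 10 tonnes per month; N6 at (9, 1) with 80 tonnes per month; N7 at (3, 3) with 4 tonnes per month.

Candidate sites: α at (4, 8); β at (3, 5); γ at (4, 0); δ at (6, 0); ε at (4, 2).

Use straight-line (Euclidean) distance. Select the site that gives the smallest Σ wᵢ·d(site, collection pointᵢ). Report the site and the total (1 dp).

ε, total 931.5 mi

Total weighted distance at each candidate:
  α (4, 8): total = 1297.3
  β (3, 5): total = 1077.2
  γ (4, 0): total = 1060.4
  δ (6, 0): total = 938.6
  ε (4, 2): total = 931.5
Minimum is at ε with total 931.5 mi.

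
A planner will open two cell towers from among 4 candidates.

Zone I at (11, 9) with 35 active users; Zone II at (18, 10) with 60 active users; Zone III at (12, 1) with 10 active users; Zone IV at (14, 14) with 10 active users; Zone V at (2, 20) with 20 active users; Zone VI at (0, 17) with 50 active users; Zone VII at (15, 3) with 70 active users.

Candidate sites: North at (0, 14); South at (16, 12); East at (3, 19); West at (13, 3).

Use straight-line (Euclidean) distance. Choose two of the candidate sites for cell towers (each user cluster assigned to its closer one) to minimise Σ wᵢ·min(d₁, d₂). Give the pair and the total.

{East, West}, total 1218.9

Evaluate every pair (each demand assigned to the nearer of the two):
  {East, West}: total = 1218.9
  {North, West}: total = 1286.8
  {South, East}: total = 1361.6
  {North, South}: total = 1429.5
  {South, West}: total = 1725.1
  {North, East}: total = 3250.6
Best pair: {East, West} with total 1218.9.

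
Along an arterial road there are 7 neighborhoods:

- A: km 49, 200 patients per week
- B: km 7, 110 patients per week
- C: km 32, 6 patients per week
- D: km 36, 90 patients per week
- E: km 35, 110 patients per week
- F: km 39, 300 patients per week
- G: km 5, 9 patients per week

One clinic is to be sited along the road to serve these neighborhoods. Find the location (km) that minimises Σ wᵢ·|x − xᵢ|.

x = 39

For a sum of weighted absolute distances on a line, the optimum is the weighted median (not the mean). Total weight W = 825; half-weight = 412.5.
Sort by position and accumulate weight:
  km 5 (G, w=9) → cum 9
  km 7 (B, w=110) → cum 119
  km 32 (C, w=6) → cum 125
  km 35 (E, w=110) → cum 235
  km 36 (D, w=90) → cum 325
  km 39 (F, w=300) → cum 625  ≥ 412.5 → median here
  km 49 (A, w=200) → cum 825
Optimal location: km 39.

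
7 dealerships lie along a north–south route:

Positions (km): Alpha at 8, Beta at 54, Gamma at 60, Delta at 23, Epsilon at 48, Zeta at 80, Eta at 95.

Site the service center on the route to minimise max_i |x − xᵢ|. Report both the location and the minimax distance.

location 51.5, max distance 43.5

The 1-center on a line is the midpoint of the two extreme points: leftmost at 8, rightmost at 95.
Optimal location = (8 + 95)/2 = 51.5; maximum distance = (95 − 8)/2 = 43.5.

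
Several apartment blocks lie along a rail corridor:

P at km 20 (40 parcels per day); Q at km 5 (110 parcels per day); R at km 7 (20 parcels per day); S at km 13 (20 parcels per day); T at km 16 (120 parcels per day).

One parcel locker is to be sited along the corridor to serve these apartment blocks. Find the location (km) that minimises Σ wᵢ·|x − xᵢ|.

For a sum of weighted absolute distances on a line, the optimum is the weighted median (not the mean). Total weight W = 310; half-weight = 155.
Sort by position and accumulate weight:
  km 5 (Q, w=110) → cum 110
  km 7 (R, w=20) → cum 130
  km 13 (S, w=20) → cum 150
  km 16 (T, w=120) → cum 270  ≥ 155 → median here
  km 20 (P, w=40) → cum 310
Optimal location: km 16.

x = 16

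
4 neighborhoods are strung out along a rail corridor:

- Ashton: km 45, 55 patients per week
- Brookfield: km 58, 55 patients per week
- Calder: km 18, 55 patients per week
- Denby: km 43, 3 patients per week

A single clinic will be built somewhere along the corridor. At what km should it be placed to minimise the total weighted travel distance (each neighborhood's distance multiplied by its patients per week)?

For a sum of weighted absolute distances on a line, the optimum is the weighted median (not the mean). Total weight W = 168; half-weight = 84.
Sort by position and accumulate weight:
  km 18 (Calder, w=55) → cum 55
  km 43 (Denby, w=3) → cum 58
  km 45 (Ashton, w=55) → cum 113  ≥ 84 → median here
  km 58 (Brookfield, w=55) → cum 168
Optimal location: km 45.

x = 45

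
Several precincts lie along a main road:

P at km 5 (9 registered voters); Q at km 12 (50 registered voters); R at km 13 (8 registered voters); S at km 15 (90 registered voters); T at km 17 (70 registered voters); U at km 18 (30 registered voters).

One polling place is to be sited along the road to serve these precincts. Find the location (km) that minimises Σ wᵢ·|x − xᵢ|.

x = 15

For a sum of weighted absolute distances on a line, the optimum is the weighted median (not the mean). Total weight W = 257; half-weight = 128.5.
Sort by position and accumulate weight:
  km 5 (P, w=9) → cum 9
  km 12 (Q, w=50) → cum 59
  km 13 (R, w=8) → cum 67
  km 15 (S, w=90) → cum 157  ≥ 128.5 → median here
  km 17 (T, w=70) → cum 227
  km 18 (U, w=30) → cum 257
Optimal location: km 15.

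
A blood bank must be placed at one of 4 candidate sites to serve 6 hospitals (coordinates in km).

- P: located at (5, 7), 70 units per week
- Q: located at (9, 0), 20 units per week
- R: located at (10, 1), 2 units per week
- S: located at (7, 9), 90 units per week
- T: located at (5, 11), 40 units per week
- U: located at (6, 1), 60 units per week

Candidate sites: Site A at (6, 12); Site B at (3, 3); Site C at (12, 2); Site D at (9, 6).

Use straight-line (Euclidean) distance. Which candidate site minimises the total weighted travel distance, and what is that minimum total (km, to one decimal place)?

Site D, total 1349.3 km

Total weighted distance at each candidate:
  Site A (6, 12): total = 1628.9
  Site B (3, 3): total = 1657.0
  Site C (12, 2): total = 2274.0
  Site D (9, 6): total = 1349.3
Minimum is at Site D with total 1349.3 km.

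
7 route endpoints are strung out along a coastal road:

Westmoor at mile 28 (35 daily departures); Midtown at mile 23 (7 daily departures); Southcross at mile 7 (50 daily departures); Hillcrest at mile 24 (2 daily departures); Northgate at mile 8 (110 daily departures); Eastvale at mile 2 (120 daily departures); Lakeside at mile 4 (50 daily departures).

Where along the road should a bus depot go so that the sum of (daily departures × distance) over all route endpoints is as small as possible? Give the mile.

x = 7

For a sum of weighted absolute distances on a line, the optimum is the weighted median (not the mean). Total weight W = 374; half-weight = 187.
Sort by position and accumulate weight:
  mile 2 (Eastvale, w=120) → cum 120
  mile 4 (Lakeside, w=50) → cum 170
  mile 7 (Southcross, w=50) → cum 220  ≥ 187 → median here
  mile 8 (Northgate, w=110) → cum 330
  mile 23 (Midtown, w=7) → cum 337
  mile 24 (Hillcrest, w=2) → cum 339
  mile 28 (Westmoor, w=35) → cum 374
Optimal location: mile 7.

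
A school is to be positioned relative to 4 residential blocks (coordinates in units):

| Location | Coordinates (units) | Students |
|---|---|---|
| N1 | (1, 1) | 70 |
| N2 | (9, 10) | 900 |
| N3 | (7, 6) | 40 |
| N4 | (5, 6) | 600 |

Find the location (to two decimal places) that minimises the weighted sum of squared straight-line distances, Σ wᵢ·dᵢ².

The minimiser of Σwᵢ‖p−pᵢ‖² is the weighted centroid p* = (Σwᵢpᵢ)/(Σwᵢ).
Σwᵢ = 1610.
Σwᵢxᵢ = 70·1 + 900·9 + 40·7 + 600·5 = 11450.
Σwᵢyᵢ = 70·1 + 900·10 + 40·6 + 600·6 = 12910.
x* = 11450/1610 = 7.11, y* = 12910/1610 = 8.02.

(7.11, 8.02)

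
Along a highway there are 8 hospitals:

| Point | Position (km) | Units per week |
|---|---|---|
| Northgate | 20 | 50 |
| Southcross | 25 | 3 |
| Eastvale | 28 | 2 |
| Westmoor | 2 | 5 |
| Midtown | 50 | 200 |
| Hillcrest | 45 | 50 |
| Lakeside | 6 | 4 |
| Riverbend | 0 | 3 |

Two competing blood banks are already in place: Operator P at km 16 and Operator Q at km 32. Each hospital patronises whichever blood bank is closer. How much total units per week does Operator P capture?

62

The indifferent point is the midpoint (16+32)/2 = 24; hospitals left of it (closer to Operator P at 16) go to Operator P, those right go to Operator Q.
  Riverbend at 0 (w=3) → Operator P
  Westmoor at 2 (w=5) → Operator P
  Lakeside at 6 (w=4) → Operator P
  Northgate at 20 (w=50) → Operator P
  Southcross at 25 (w=3) → Operator Q
  Eastvale at 28 (w=2) → Operator Q
  Hillcrest at 45 (w=50) → Operator Q
  Midtown at 50 (w=200) → Operator Q
Operator P captures 62; Operator Q captures 255.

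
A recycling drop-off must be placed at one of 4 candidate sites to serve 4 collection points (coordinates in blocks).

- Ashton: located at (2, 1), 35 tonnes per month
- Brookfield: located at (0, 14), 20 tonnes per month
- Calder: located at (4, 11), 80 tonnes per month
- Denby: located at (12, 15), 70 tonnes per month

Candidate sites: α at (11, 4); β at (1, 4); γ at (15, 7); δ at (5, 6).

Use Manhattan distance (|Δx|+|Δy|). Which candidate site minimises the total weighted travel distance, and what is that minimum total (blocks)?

Total weighted distance at each candidate:
  α (11, 4): total = 2800
  β (1, 4): total = 2700
  γ (15, 7): total = 3075
  δ (5, 6): total = 2140
Minimum is at δ with total 2140 blocks.

δ, total 2140 blocks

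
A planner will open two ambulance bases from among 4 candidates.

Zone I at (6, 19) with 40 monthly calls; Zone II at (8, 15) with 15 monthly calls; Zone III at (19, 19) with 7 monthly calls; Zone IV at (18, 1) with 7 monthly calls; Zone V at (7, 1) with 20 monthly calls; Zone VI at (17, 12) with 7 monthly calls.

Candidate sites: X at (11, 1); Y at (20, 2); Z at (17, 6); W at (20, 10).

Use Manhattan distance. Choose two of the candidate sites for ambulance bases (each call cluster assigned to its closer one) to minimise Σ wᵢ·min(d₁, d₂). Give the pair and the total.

{X, W}, total 1409

Evaluate every pair (each demand assigned to the nearer of the two):
  {X, W}: total = 1409
  {X, Z}: total = 1444
  {X, Y}: total = 1493
  {Y, W}: total = 1581
  {Z, W}: total = 1622
  {Y, Z}: total = 1678
Best pair: {X, W} with total 1409.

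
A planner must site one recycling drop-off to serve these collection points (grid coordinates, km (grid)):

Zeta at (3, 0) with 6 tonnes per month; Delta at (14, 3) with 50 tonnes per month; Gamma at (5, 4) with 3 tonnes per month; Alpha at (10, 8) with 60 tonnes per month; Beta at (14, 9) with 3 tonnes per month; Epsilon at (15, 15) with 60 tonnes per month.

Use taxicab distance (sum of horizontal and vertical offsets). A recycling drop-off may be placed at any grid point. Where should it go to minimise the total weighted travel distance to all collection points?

Manhattan distance separates: Σwᵢ(|x−xᵢ|+|y−yᵢ|) = Σwᵢ|x−xᵢ| + Σwᵢ|y−yᵢ|, so x and y are optimised independently as 1-D weighted medians.
Total weight W = 182; half = 91.
x-coordinate, sorted with cumulative weight:
  x=3 (Zeta, w=6) cum 6
  x=5 (Gamma, w=3) cum 9
  x=10 (Alpha, w=60) cum 69
  x=14 (Delta, w=50) cum 119  ← median
  x=14 (Beta, w=3) cum 122
  x=15 (Epsilon, w=60) cum 182
⇒ x* = 14
y-coordinate, sorted with cumulative weight:
  y=0 (Zeta, w=6) cum 6
  y=3 (Delta, w=50) cum 56
  y=4 (Gamma, w=3) cum 59
  y=8 (Alpha, w=60) cum 119  ← median
  y=9 (Beta, w=3) cum 122
  y=15 (Epsilon, w=60) cum 182
⇒ y* = 8

(14, 8)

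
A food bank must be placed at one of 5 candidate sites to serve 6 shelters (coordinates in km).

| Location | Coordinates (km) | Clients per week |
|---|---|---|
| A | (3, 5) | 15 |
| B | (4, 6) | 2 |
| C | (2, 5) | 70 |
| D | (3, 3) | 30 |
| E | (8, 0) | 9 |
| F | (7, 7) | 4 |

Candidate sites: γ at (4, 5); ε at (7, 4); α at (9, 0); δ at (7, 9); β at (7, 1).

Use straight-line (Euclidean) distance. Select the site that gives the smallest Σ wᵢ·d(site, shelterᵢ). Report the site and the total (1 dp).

γ, total 296.1 km

Total weighted distance at each candidate:
  γ (4, 5): total = 296.1
  ε (7, 4): total = 598.8
  α (9, 0): total = 974.3
  δ (7, 9): total = 847.4
  β (7, 1): total = 715.6
Minimum is at γ with total 296.1 km.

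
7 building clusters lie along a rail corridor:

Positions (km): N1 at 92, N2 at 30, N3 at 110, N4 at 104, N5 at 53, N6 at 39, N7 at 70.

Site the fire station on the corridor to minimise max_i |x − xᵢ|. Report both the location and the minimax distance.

location 70, max distance 40

The 1-center on a line is the midpoint of the two extreme points: leftmost at 30, rightmost at 110.
Optimal location = (30 + 110)/2 = 70; maximum distance = (110 − 30)/2 = 40.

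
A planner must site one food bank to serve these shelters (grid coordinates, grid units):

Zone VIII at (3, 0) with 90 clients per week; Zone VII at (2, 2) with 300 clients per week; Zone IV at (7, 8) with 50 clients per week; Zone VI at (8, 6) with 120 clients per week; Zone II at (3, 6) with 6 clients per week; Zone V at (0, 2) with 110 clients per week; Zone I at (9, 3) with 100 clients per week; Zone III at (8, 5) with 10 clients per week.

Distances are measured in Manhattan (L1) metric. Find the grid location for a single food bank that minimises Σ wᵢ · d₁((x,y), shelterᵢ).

Manhattan distance separates: Σwᵢ(|x−xᵢ|+|y−yᵢ|) = Σwᵢ|x−xᵢ| + Σwᵢ|y−yᵢ|, so x and y are optimised independently as 1-D weighted medians.
Total weight W = 786; half = 393.
x-coordinate, sorted with cumulative weight:
  x=0 (Zone V, w=110) cum 110
  x=2 (Zone VII, w=300) cum 410  ← median
  x=3 (Zone VIII, w=90) cum 500
  x=3 (Zone II, w=6) cum 506
  x=7 (Zone IV, w=50) cum 556
  x=8 (Zone VI, w=120) cum 676
  x=8 (Zone III, w=10) cum 686
  x=9 (Zone I, w=100) cum 786
⇒ x* = 2
y-coordinate, sorted with cumulative weight:
  y=0 (Zone VIII, w=90) cum 90
  y=2 (Zone VII, w=300) cum 390
  y=2 (Zone V, w=110) cum 500  ← median
  y=3 (Zone I, w=100) cum 600
  y=5 (Zone III, w=10) cum 610
  y=6 (Zone VI, w=120) cum 730
  y=6 (Zone II, w=6) cum 736
  y=8 (Zone IV, w=50) cum 786
⇒ y* = 2

(2, 2)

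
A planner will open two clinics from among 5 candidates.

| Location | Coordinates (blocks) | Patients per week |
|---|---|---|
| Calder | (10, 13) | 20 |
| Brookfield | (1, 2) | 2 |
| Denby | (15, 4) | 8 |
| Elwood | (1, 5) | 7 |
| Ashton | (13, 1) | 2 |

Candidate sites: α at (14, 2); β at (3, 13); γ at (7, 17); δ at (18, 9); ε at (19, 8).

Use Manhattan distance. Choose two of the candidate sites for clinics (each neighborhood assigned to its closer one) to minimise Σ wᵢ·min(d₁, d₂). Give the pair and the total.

Evaluate every pair (each demand assigned to the nearer of the two):
  {α, β}: total = 264
  {α, γ}: total = 306
  {β, δ}: total = 326
  {β, ε}: total = 326
  {γ, δ}: total = 398
  {γ, ε}: total = 398
  {α, δ}: total = 406
  {α, ε}: total = 446
  {β, γ}: total = 448
  {δ, ε}: total = 525
Best pair: {α, β} with total 264.

{α, β}, total 264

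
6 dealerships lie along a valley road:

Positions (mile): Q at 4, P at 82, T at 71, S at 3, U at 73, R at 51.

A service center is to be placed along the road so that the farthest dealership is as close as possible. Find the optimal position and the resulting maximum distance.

location 42.5, max distance 39.5

The 1-center on a line is the midpoint of the two extreme points: leftmost at 3, rightmost at 82.
Optimal location = (3 + 82)/2 = 42.5; maximum distance = (82 − 3)/2 = 39.5.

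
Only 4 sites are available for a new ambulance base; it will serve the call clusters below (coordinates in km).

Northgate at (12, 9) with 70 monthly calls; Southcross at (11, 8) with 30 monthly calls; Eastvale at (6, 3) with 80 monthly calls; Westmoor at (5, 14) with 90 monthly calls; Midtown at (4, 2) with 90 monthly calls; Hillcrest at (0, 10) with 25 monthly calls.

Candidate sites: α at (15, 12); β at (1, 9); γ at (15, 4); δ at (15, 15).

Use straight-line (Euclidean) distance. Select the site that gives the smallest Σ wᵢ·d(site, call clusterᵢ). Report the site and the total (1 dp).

β, total 2993.4 km

Total weighted distance at each candidate:
  α (15, 12): total = 4119.0
  β (1, 9): total = 2993.4
  γ (15, 4): total = 3985.2
  δ (15, 15): total = 4743.9
Minimum is at β with total 2993.4 km.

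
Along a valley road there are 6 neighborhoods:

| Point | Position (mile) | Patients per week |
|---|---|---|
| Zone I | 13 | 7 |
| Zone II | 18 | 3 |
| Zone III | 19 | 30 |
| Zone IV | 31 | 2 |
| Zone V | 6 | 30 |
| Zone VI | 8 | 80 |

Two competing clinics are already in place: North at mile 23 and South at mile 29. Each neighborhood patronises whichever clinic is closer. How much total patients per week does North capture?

The indifferent point is the midpoint (23+29)/2 = 26; neighborhoods left of it (closer to North at 23) go to North, those right go to South.
  Zone V at 6 (w=30) → North
  Zone VI at 8 (w=80) → North
  Zone I at 13 (w=7) → North
  Zone II at 18 (w=3) → North
  Zone III at 19 (w=30) → North
  Zone IV at 31 (w=2) → South
North captures 150; South captures 2.

150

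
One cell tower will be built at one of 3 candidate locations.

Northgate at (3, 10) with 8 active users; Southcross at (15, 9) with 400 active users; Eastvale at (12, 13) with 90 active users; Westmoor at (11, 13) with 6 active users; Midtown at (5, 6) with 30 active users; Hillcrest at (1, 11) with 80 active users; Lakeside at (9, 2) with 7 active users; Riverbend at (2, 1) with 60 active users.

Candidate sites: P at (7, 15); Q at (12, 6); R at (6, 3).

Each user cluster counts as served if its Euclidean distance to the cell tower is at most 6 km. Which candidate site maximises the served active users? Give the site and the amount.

Q, covering 407

Coverage radius r = 6 km; a point is covered iff (Δx)²+(Δy)² ≤ 6² = 36.
  P (7, 15): covers {Eastvale, Westmoor} → 96
  Q (12, 6): covers {Southcross, Lakeside} → 407
  R (6, 3): covers {Midtown, Lakeside, Riverbend} → 97
Maximum coverage at Q: 407 active users.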